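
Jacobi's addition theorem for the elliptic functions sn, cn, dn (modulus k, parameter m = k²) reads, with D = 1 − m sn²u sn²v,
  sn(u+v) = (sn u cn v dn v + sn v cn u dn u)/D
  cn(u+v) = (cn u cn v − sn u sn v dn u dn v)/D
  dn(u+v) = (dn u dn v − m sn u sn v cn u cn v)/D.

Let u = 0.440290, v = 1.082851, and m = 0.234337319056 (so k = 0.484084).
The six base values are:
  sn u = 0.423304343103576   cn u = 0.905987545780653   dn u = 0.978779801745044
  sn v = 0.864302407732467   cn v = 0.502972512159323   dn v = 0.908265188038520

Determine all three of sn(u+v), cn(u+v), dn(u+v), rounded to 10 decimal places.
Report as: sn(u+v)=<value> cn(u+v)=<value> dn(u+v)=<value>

sn(u+v)=0.9908916308 cn(u+v)=0.1346617096 dn(u+v)=0.8774463524

m = k² = 0.234337319056
D = 1 − m·sn²u·sn²v = 0.9686326123272886
sn(u+v) = (sn u·cn v·dn v + sn v·cn u·dn u)/D = 0.9598099488700665/0.9686326123272886 = 0.9908916307948539
cn(u+v) = (cn u·cn v − sn u·sn v·dn u·dn v)/D = 0.1304377235083002/0.9686326123272886 = 0.1346617095566332
dn(u+v) = (dn u·dn v − m·sn u·sn v·cn u·cn v)/D = 0.8499231525359275/0.9686326123272886 = 0.877446352434755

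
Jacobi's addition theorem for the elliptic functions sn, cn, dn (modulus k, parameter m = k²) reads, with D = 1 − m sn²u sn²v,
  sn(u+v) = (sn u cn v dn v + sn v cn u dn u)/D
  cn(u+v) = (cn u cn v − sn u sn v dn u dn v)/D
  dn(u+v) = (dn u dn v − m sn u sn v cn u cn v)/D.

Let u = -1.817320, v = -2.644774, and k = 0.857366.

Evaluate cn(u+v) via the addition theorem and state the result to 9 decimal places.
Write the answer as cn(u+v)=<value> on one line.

sn u = -0.9867156132563932, cn u = 0.1624570668086186, dn u = 0.5332203103632736
sn v = -0.9629172570164748, cn v = -0.2697968794109159, dn v = 0.5642960386256935
m = k² = 0.735076457956
D = 1 − m·sn²u·sn²v = 0.3364182176285435
cn(u+v) = (cn u·cn v − sn u·sn v·dn u·dn v)/D = -0.3297175728082931/0.3364182176285435 = -0.9800823960501183

cn(u+v)=-0.980082396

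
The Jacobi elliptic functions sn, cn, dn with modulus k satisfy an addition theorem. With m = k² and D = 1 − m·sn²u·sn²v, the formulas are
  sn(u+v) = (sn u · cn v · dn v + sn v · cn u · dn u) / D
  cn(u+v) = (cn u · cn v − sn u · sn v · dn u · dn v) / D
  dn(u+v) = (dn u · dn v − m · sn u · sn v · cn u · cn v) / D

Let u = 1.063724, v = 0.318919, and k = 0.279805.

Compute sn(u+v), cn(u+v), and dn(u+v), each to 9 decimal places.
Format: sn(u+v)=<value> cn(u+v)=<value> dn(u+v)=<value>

sn u = 0.8680310628761495, cn u = 0.4965098930354783, dn u = 0.9700564837837489
sn v = 0.313146555727002, cn v = 0.9497048144746428, dn v = 0.9961539742942876
m = k² = 0.078290838025
D = 1 − m·sn²u·sn²v = 0.9942153544354073
sn(u+v) = (sn u·cn v·dn v + sn v·cn u·dn u)/D = 0.9720274528238408/0.9942153544354073 = 0.9776830024676429
cn(u+v) = (cn u·cn v − sn u·sn v·dn u·dn v)/D = 0.2088702993532553/0.9942153544354073 = 0.21008556991344
dn(u+v) = (dn u·dn v − m·sn u·sn v·cn u·cn v)/D = 0.9562907829605982/0.9942153544354073 = 0.9618547719006556

sn(u+v)=0.977683002 cn(u+v)=0.210085570 dn(u+v)=0.961854772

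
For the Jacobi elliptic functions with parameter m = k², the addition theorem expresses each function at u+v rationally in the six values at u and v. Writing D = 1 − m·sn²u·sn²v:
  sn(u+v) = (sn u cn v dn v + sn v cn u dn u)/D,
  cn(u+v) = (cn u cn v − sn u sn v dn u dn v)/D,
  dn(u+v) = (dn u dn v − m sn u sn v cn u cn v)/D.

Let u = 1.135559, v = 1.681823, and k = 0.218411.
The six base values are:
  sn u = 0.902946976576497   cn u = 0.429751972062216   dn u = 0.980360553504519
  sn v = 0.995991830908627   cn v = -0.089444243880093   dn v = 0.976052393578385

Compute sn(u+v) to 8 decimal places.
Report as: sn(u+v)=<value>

m = k² = 0.047703364921
D = 1 − m·sn²u·sn²v = 0.9614179709573781
sn(u+v) = (sn u·cn v·dn v + sn v·cn u·dn u)/D = 0.3407938727027939/0.9614179709573781 = 0.3544700463248384

sn(u+v)=0.35447005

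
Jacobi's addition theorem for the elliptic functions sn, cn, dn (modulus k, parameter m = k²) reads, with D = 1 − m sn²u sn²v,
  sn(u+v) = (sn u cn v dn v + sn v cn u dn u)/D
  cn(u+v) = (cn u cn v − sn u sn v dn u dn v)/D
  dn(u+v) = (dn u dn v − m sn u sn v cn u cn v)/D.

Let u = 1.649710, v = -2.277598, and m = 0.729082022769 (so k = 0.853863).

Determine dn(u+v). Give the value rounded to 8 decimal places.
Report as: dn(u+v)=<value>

sn u = 0.9684945313651614, cn u = 0.2490348222955504, dn u = 0.5622583356314064
sn v = -0.9966438619759976, cn v = -0.08185971161425308, dn v = 0.5251700342704928
m = k² = 0.729082022769
D = 1 − m·sn²u·sn²v = 0.3207170276015143
dn(u+v) = (dn u·dn v − m·sn u·sn v·cn u·cn v)/D = 0.2809347992589426/0.3207170276015143 = 0.8759584776646142

dn(u+v)=0.87595848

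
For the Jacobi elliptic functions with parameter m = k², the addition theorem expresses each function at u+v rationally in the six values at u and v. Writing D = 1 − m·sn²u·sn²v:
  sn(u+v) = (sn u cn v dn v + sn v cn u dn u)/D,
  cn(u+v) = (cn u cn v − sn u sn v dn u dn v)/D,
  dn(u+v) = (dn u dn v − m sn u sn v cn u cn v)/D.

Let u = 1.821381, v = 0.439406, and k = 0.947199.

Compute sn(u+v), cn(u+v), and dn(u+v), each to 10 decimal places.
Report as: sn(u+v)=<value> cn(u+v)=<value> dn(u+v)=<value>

sn(u+v)=0.9951122506 cn(u+v)=0.0987502339 dn(u+v)=0.3340105697

sn u = 0.9667969441767691, cn u = 0.2555458251086511, dn u = 0.4017506542373682
sn v = 0.4144056754027198, cn v = 0.9100922679563955, dn v = 0.9197414886500536
m = k² = 0.897185945601
D = 1 − m·sn²u·sn²v = 0.8559861074978846
sn(u+v) = (sn u·cn v·dn v + sn v·cn u·dn u)/D = 0.8518022619219325/0.8559861074978846 = 0.9951122506086205
cn(u+v) = (cn u·cn v − sn u·sn v·dn u·dn v)/D = 0.08452882830170738/0.8559861074978846 = 0.09875023386628536
dn(u+v) = (dn u·dn v − m·sn u·sn v·cn u·cn v)/D = 0.2859084074080134/0.8559861074978846 = 0.3340105696852329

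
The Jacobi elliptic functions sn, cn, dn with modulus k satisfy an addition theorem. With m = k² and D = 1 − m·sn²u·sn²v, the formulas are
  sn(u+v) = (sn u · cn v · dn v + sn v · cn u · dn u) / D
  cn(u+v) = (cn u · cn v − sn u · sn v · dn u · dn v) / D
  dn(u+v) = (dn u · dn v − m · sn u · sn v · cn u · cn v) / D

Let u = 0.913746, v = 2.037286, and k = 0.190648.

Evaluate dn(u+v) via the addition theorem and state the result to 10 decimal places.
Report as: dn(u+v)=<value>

dn(u+v)=0.9991369036

sn u = 0.7894053743816364, cn u = 0.6138722626877586, dn u = 0.9886102289059962
sn v = 0.90297367887362, cn v = -0.4296958636773696, dn v = 0.9850707254518938
m = k² = 0.036346659904
D = 1 − m·sn²u·sn²v = 0.9815322134189497
dn(u+v) = (dn u·dn v − m·sn u·sn v·cn u·cn v)/D = 0.9806850565341675/0.9815322134189497 = 0.9991369036357642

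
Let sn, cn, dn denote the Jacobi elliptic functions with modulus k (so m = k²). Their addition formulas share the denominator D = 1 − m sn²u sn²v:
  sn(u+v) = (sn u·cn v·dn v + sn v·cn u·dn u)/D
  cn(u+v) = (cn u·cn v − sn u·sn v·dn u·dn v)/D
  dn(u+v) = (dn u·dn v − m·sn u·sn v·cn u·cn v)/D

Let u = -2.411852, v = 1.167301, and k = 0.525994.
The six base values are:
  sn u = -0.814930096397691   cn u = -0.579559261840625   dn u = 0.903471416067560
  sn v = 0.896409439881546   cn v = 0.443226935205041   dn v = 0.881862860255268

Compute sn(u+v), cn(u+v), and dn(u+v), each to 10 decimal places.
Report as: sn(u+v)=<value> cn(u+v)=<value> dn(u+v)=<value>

sn(u+v)=-0.9243806335 cn(u+v)=0.3814714203 dn(u+v)=0.8738371747

m = k² = 0.276669688036
D = 1 − m·sn²u·sn²v = 0.8523562261801968
sn(u+v) = (sn u·cn v·dn v + sn v·cn u·dn u)/D = -0.7879015882921794/0.8523562261801968 = -0.9243806334625271
cn(u+v) = (cn u·cn v − sn u·sn v·dn u·dn v)/D = 0.3251495401731454/0.8523562261801968 = 0.3814714202655515
dn(u+v) = (dn u·dn v − m·sn u·sn v·cn u·cn v)/D = 0.7448205565492532/0.8523562261801968 = 0.8738371747304988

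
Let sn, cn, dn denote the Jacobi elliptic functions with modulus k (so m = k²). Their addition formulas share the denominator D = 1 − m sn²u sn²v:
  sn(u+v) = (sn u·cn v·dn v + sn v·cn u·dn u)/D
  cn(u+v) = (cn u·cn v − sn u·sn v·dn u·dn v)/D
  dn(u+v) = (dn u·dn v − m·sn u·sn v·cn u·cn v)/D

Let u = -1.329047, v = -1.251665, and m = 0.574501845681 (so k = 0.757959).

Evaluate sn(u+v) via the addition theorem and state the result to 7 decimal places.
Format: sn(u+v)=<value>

sn(u+v)=-0.9020139

sn u = -0.920982693902281, cn u = 0.3896034875774309, dn u = 0.7160323272164172
sn v = -0.8977119607189447, cn v = 0.4405828362319029, dn v = 0.7328141418068122
m = k² = 0.574501845681
D = 1 − m·sn²u·sn²v = 0.6072932280963418
sn(u+v) = (sn u·cn v·dn v + sn v·cn u·dn u)/D = -0.547786915566145/0.6072932280963418 = -0.9020138710969512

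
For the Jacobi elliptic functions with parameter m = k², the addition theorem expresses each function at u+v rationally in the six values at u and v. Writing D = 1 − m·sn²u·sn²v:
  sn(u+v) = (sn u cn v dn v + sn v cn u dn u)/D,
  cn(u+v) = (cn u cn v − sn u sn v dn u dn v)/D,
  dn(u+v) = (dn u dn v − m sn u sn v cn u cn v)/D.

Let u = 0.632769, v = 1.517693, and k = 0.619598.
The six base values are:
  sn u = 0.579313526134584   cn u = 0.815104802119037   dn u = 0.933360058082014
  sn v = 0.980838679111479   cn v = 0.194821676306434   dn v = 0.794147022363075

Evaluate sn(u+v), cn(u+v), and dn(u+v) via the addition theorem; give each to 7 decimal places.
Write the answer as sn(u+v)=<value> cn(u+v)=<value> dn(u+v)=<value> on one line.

m = k² = 0.383901681604
D = 1 − m·sn²u·sn²v = 0.8760511449018213
sn(u+v) = (sn u·cn v·dn v + sn v·cn u·dn u)/D = 0.8358382778704275/0.8760511449018213 = 0.9540975806430794
cn(u+v) = (cn u·cn v − sn u·sn v·dn u·dn v)/D = -0.2623737443617213/0.8760511449018213 = -0.2994959208587364
dn(u+v) = (dn u·dn v − m·sn u·sn v·cn u·cn v)/D = 0.7065847829960057/0.8760511449018213 = 0.8065565430831009

sn(u+v)=0.9540976 cn(u+v)=-0.2994959 dn(u+v)=0.8065565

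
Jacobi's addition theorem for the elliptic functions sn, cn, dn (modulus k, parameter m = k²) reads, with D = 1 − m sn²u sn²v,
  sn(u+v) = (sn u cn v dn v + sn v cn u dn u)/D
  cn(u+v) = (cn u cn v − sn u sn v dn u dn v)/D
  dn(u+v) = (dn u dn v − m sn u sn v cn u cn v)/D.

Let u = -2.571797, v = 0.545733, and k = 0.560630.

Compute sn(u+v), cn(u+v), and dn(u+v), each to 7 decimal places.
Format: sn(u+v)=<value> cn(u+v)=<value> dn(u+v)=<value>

sn(u+v)=-0.9682422 cn(u+v)=-0.2500141 dn(u+v)=0.8398454

sn u = -0.7467478279759758, cn u = -0.66510727060615, dn u = 0.9081480155805581
sn v = 0.5121965141797811, cn v = 0.8588682849320269, dn v = 0.9578848096987485
m = k² = 0.3143059969
D = 1 − m·sn²u·sn²v = 0.9540194840203968
sn(u+v) = (sn u·cn v·dn v + sn v·cn u·dn u)/D = -0.9237219227908984/0.9540194840203968 = -0.9682421986794028
cn(u+v) = (cn u·cn v − sn u·sn v·dn u·dn v)/D = -0.2385183121817477/0.9540194840203968 = -0.250014088995952
dn(u+v) = (dn u·dn v − m·sn u·sn v·cn u·cn v)/D = 0.8012289014026779/0.9540194840203968 = 0.8398454275023462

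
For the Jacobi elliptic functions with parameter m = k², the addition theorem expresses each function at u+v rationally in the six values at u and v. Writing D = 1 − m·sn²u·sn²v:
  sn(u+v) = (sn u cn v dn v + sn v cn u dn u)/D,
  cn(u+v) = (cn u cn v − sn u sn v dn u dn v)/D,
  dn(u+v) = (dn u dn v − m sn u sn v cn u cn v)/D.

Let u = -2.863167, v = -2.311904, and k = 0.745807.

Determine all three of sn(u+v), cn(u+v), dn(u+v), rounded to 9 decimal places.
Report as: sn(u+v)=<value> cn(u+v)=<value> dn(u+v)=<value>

sn u = -0.7716923613622907, cn u = -0.6359959900935632, dn u = 0.8177781579470919
sn v = -0.9623550223480402, cn v = -0.2717955315333624, dn v = 0.696320364953221
m = k² = 0.556228081249
D = 1 − m·sn²u·sn²v = 0.693230663104586
sn(u+v) = (sn u·cn v·dn v + sn v·cn u·dn u)/D = 0.6465723386321195/0.693230663104586 = 0.9326943729472231
cn(u+v) = (cn u·cn v − sn u·sn v·dn u·dn v)/D = -0.2500259250242178/0.693230663104586 = -0.3606677233584761
dn(u+v) = (dn u·dn v − m·sn u·sn v·cn u·cn v)/D = 0.4980305039363334/0.693230663104586 = 0.7184196118878209

sn(u+v)=0.932694373 cn(u+v)=-0.360667723 dn(u+v)=0.718419612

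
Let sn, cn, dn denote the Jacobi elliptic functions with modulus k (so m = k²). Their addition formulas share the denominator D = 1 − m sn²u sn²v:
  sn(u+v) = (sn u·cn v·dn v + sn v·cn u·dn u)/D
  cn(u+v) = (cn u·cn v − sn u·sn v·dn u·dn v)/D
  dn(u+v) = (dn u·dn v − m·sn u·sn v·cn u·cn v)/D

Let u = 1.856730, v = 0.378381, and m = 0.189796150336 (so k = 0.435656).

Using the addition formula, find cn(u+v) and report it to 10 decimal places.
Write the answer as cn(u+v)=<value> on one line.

sn u = 0.9834383717056515, cn u = -0.1812428455331044, dn u = 0.9035698409827062
sn v = 0.3678703587987633, cn v = 0.9298770881773941, dn v = 0.9870740359882336
m = k² = 0.189796150336
D = 1 − m·sn²u·sn²v = 0.9751588732821343
cn(u+v) = (cn u·cn v − sn u·sn v·dn u·dn v)/D = -0.4911997145645663/0.9751588732821343 = -0.5037125006218876

cn(u+v)=-0.5037125006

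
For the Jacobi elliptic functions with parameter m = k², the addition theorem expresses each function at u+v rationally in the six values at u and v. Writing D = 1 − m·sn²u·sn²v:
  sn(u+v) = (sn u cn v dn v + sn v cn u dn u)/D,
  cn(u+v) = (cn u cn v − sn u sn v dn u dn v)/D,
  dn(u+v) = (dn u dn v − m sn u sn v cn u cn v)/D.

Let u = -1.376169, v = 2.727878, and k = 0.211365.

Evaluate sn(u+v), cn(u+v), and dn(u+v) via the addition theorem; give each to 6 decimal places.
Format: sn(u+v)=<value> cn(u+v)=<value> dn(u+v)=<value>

sn u = -0.978468215902144, cn u = 0.2063975544168953, dn u = 0.9783802923789868
sn v = 0.4341211109605369, cn v = -0.9008545171215989, dn v = 0.9957813353615477
m = k² = 0.044675163225
D = 1 − m·sn²u·sn²v = 0.991939139506803
sn(u+v) = (sn u·cn v·dn v + sn v·cn u·dn u)/D = 0.9654033151389678/0.991939139506803 = 0.9732485358113514
cn(u+v) = (cn u·cn v − sn u·sn v·dn u·dn v)/D = 0.2279028205270561/0.991939139506803 = 0.2297548422581354
dn(u+v) = (dn u·dn v − m·sn u·sn v·cn u·cn v)/D = 0.970724392027337/0.991939139506803 = 0.9786128537180073

sn(u+v)=0.973249 cn(u+v)=0.229755 dn(u+v)=0.978613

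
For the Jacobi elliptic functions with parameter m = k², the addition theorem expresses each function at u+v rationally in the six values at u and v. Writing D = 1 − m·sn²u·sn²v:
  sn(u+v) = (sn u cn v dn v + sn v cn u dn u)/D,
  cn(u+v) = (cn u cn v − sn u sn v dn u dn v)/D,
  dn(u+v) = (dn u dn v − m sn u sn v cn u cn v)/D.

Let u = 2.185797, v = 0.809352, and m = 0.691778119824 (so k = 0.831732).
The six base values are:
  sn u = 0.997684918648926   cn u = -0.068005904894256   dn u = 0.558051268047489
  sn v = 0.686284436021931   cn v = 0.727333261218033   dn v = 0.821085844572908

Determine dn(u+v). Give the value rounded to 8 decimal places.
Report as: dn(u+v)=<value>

m = k² = 0.691778119824
D = 1 − m·sn²u·sn²v = 0.675688808420362
dn(u+v) = (dn u·dn v − m·sn u·sn v·cn u·cn v)/D = 0.4816364949616817/0.675688808420362 = 0.7128081580745144

dn(u+v)=0.71280816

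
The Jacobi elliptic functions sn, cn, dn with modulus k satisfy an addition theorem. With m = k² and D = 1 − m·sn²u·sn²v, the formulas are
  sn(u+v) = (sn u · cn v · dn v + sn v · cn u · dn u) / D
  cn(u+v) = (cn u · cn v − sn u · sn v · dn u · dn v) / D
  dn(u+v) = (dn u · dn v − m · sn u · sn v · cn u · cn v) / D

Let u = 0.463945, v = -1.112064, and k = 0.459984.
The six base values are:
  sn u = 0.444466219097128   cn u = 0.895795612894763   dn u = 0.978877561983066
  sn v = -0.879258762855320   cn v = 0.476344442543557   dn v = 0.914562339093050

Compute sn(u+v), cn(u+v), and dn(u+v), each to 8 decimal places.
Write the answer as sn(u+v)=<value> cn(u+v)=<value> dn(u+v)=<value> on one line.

m = k² = 0.211585280256
D = 1 − m·sn²u·sn²v = 0.9676855789775281
sn(u+v) = (sn u·cn v·dn v + sn v·cn u·dn u)/D = -0.5773691106742603/0.9676855789775281 = -0.5966494936137394
cn(u+v) = (cn u·cn v − sn u·sn v·dn u·dn v)/D = 0.7765695653322292/0.9676855789775281 = 0.8025019512564866
dn(u+v) = (dn u·dn v − m·sn u·sn v·cn u·cn v)/D = 0.9305279950796519/0.9676855789775281 = 0.9616015938388402

sn(u+v)=-0.59664949 cn(u+v)=0.80250195 dn(u+v)=0.96160159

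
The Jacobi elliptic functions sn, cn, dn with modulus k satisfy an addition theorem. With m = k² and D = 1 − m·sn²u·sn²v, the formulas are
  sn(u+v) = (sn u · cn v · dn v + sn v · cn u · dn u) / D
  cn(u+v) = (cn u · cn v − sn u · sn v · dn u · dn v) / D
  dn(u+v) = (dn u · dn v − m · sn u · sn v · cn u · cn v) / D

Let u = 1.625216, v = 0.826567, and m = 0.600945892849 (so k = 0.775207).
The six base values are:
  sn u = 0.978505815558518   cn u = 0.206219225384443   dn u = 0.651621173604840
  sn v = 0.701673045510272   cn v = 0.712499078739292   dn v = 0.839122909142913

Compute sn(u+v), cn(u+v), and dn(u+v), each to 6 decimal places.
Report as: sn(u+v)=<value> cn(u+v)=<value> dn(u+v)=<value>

m = k² = 0.600945892849
D = 1 − m·sn²u·sn²v = 0.7167096500850602
sn(u+v) = (sn u·cn v·dn v + sn v·cn u·dn u)/D = 0.6793120673327097/0.7167096500850602 = 0.9478204559574271
cn(u+v) = (cn u·cn v − sn u·sn v·dn u·dn v)/D = -0.2284903448752472/0.7167096500850602 = -0.318804616134483
dn(u+v) = (dn u·dn v − m·sn u·sn v·cn u·cn v)/D = 0.4861659133424781/0.7167096500850602 = 0.678330357746375

sn(u+v)=0.947820 cn(u+v)=-0.318805 dn(u+v)=0.678330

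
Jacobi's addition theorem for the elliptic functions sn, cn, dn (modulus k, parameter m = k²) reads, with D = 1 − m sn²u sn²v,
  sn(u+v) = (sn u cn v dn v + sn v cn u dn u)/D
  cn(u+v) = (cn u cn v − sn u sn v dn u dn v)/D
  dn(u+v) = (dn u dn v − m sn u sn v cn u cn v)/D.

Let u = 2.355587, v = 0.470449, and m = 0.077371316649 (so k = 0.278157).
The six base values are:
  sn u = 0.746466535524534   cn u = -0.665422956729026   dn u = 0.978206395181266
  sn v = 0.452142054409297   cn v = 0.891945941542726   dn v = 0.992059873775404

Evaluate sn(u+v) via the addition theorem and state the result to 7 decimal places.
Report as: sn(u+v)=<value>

m = k² = 0.077371316649
D = 1 − m·sn²u·sn²v = 0.9911864579738711
sn(u+v) = (sn u·cn v·dn v + sn v·cn u·dn u)/D = 0.3662124444319168/0.9911864579738711 = 0.3694687729900065

sn(u+v)=0.3694688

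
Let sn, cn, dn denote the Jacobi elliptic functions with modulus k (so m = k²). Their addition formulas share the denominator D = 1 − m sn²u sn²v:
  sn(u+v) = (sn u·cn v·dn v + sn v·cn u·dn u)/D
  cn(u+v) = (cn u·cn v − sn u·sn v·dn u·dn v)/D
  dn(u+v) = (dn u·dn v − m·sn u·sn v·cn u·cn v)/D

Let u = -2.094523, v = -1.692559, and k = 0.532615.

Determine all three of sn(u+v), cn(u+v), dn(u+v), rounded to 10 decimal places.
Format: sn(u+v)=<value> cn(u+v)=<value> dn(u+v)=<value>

sn(u+v)=0.3668971906 cn(u+v)=-0.9302614963 dn(u+v)=0.9807206526

sn u = -0.9452435020769922, cn u = -0.3263659323232487, dn u = 0.8640238559509132
sn v = -0.9999492272930476, cn v = 0.01007684653237786, dn v = 0.8463746613164898
m = k² = 0.283678738225
D = 1 − m·sn²u·sn²v = 0.7465629609814245
sn(u+v) = (sn u·cn v·dn v + sn v·cn u·dn u)/D = 0.2739118529732693/0.7465629609814245 = 0.366897190577453
cn(u+v) = (cn u·cn v − sn u·sn v·dn u·dn v)/D = -0.6944987771840222/0.7465629609814245 = -0.93026149632583
dn(u+v) = (dn u·dn v − m·sn u·sn v·cn u·cn v)/D = 0.7321697142970809/0.7465629609814245 = 0.9807206525951643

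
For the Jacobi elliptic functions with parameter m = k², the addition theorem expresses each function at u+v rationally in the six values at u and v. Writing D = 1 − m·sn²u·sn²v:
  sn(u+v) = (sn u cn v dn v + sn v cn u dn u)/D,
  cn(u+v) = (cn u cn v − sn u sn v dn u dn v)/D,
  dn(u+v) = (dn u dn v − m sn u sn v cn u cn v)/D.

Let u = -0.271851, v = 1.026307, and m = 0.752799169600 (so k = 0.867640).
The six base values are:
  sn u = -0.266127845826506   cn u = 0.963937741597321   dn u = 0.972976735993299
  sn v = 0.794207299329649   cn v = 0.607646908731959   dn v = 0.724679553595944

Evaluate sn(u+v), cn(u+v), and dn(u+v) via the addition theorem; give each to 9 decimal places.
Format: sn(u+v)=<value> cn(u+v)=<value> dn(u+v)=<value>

m = k² = 0.7527991696
D = 1 − m·sn²u·sn²v = 0.9663699496940947
sn(u+v) = (sn u·cn v·dn v + sn v·cn u·dn u)/D = 0.6276890796824588/0.9663699496940947 = 0.6495329039165119
cn(u+v) = (cn u·cn v − sn u·sn v·dn u·dn v)/D = 0.7347634305809966/0.9663699496940947 = 0.7603334838936027
dn(u+v) = (dn u·dn v − m·sn u·sn v·cn u·cn v)/D = 0.7982937048815243/0.9663699496940947 = 0.8260746364621798

sn(u+v)=0.649532904 cn(u+v)=0.760333484 dn(u+v)=0.826074636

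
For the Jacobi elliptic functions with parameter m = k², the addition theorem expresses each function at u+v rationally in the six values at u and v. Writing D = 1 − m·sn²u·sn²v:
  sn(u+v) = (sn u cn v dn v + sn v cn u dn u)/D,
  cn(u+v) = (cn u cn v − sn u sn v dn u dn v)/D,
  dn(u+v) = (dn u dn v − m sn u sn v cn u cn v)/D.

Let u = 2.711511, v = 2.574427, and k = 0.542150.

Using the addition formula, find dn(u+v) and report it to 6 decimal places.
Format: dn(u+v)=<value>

sn u = 0.6392098463054761, cn u = -0.7690323610786022, dn u = 0.9380323812841278
sn v = 0.7316149643417421, cn v = -0.6817180824587474, dn v = 0.9179720594853504
m = k² = 0.2939266225
D = 1 − m·sn²u·sn²v = 0.9357177608258768
dn(u+v) = (dn u·dn v − m·sn u·sn v·cn u·cn v)/D = 0.789024176505418/0.9357177608258768 = 0.8432288127234166

dn(u+v)=0.843229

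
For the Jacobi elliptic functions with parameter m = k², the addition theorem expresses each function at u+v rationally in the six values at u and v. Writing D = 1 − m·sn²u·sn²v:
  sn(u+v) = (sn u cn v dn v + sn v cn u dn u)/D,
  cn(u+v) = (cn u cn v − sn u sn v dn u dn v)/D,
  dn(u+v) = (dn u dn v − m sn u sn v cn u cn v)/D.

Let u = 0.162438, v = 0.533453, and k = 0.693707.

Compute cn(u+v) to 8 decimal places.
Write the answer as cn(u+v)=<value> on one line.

cn(u+v)=0.78286438

sn u = 0.1613873352726711, cn u = 0.9868911429400846, dn u = 0.9937132184907991
sn v = 0.4986255768226725, cn v = 0.8668174745228993, dn v = 0.9382713644357483
m = k² = 0.481229401849
D = 1 − m·sn²u·sn²v = 0.9968836935477978
cn(u+v) = (cn u·cn v − sn u·sn v·dn u·dn v)/D = 0.7804247325945547/0.9968836935477978 = 0.7828643779066243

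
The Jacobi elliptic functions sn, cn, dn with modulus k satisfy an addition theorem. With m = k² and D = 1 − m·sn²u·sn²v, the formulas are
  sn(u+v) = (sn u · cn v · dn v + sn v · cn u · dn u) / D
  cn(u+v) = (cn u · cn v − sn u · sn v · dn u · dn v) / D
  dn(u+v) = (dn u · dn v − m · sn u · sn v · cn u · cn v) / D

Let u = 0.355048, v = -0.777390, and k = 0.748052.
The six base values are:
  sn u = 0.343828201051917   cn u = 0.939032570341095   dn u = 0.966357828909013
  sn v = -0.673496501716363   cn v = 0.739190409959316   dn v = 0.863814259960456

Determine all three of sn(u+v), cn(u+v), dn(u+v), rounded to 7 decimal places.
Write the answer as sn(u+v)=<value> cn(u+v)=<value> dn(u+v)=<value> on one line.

m = k² = 0.559581794704
D = 1 − m·sn²u·sn²v = 0.9699933677839619
sn(u+v) = (sn u·cn v·dn v + sn v·cn u·dn u)/D = -0.3916163705510224/0.9699933677839619 = -0.4037309775073057
cn(u+v) = (cn u·cn v − sn u·sn v·dn u·dn v)/D = 0.8874253500218014/0.9699933677839619 = 0.9148777501945249
dn(u+v) = (dn u·dn v − m·sn u·sn v·cn u·cn v)/D = 0.9246987494208661/0.9699933677839619 = 0.953304197876553

sn(u+v)=-0.4037310 cn(u+v)=0.9148778 dn(u+v)=0.9533042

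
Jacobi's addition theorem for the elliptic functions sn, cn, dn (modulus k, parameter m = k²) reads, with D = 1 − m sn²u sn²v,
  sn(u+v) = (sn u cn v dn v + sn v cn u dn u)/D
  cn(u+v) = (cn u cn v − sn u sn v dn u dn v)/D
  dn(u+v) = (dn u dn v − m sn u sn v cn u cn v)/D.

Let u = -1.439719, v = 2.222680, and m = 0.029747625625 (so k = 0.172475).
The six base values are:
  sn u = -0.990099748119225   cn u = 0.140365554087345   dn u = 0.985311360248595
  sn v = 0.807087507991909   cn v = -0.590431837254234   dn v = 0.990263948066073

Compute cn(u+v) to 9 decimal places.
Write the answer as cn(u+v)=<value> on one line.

cn(u+v)=0.710310142

m = k² = 0.029747625625
D = 1 − m·sn²u·sn²v = 0.9810044681344274
cn(u+v) = (cn u·cn v − sn u·sn v·dn u·dn v)/D = 0.6968174235244755/0.9810044681344274 = 0.7103101424702077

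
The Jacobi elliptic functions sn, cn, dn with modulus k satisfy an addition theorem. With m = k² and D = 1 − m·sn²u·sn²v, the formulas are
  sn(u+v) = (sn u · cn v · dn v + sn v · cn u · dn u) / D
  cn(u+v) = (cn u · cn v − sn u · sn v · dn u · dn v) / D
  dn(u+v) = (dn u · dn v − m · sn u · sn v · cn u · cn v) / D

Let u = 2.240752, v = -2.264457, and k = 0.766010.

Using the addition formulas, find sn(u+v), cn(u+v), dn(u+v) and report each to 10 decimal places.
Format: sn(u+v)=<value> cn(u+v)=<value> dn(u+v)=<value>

sn u = 0.9804645934818445, cn u = -0.1966956555912749, dn u = 0.6602502417015785
sn v = -0.9772591952280783, cn v = -0.212048261823031, dn v = 0.6630328337167135
m = k² = 0.5867713201
D = 1 − m·sn²u·sn²v = 0.4612934704710976
sn(u+v) = (sn u·cn v·dn v + sn v·cn u·dn u)/D = -0.01093333696665333/0.4612934704710976 = -0.02370147783684782
cn(u+v) = (cn u·cn v − sn u·sn v·dn u·dn v)/D = 0.4611638841475371/0.4612934704710976 = 0.9997190805162965
dn(u+v) = (dn u·dn v − m·sn u·sn v·cn u·cn v)/D = 0.461217437347053/0.4612934704710976 = 0.9998351740726636

sn(u+v)=-0.0237014778 cn(u+v)=0.9997190805 dn(u+v)=0.9998351741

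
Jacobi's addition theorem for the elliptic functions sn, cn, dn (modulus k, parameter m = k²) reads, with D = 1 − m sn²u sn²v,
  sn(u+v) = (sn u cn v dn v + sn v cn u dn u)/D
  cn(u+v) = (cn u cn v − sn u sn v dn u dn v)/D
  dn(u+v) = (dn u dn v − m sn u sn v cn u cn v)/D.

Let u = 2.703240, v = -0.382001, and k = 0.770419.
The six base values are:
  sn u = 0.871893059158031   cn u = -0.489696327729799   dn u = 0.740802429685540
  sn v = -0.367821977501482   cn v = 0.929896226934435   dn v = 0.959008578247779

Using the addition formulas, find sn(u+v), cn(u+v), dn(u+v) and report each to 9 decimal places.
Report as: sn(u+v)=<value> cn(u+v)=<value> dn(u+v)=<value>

m = k² = 0.593545435561
D = 1 − m·sn²u·sn²v = 0.9389542041125104
sn(u+v) = (sn u·cn v·dn v + sn v·cn u·dn u)/D = 0.910969575790896/0.9389542041125104 = 0.9701959603577629
cn(u+v) = (cn u·cn v − sn u·sn v·dn u·dn v)/D = -0.2275289638791354/0.9389542041125104 = -0.2423216839357925
dn(u+v) = (dn u·dn v − m·sn u·sn v·cn u·cn v)/D = 0.6237564247324765/0.9389542041125104 = 0.6643097416258384

sn(u+v)=0.970195960 cn(u+v)=-0.242321684 dn(u+v)=0.664309742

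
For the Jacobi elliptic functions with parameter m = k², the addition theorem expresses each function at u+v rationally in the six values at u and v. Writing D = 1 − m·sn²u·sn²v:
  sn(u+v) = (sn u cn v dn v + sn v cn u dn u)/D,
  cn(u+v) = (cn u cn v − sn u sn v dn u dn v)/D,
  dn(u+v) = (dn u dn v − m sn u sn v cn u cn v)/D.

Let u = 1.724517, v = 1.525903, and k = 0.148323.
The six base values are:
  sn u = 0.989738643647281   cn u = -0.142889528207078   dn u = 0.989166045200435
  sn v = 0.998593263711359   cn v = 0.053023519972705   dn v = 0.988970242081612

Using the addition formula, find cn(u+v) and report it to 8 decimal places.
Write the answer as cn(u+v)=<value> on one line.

cn(u+v)=-0.99583242

m = k² = 0.021999712329
D = 1 − m·sn²u·sn²v = 0.9785100541702758
cn(u+v) = (cn u·cn v − sn u·sn v·dn u·dn v)/D = -0.974432030972559/0.9785100541702758 = -0.9958324156401492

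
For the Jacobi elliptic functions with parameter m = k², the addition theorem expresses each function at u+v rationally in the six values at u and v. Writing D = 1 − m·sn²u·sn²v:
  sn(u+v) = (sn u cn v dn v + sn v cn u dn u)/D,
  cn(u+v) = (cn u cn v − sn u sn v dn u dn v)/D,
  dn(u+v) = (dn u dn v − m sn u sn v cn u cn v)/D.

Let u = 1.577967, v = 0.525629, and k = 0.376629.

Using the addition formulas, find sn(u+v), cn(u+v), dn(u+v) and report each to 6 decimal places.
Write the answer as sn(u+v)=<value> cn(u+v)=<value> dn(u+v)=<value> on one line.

sn(u+v)=0.904916 cn(u+v)=-0.425589 dn(u+v)=0.940129

sn u = 0.9987733555854123, cn u = 0.04951549426851793, dn u = 0.9265518768432492
sn v = 0.4989488272262376, cn v = 0.8666314486617492, dn v = 0.9821846061623645
m = k² = 0.141849403641
D = 1 − m·sn²u·sn²v = 0.9647731814160939
sn(u+v) = (sn u·cn v·dn v + sn v·cn u·dn u)/D = 0.8730390687561916/0.9647731814160939 = 0.9049163944158823
cn(u+v) = (cn u·cn v − sn u·sn v·dn u·dn v)/D = -0.4105972187010684/0.9647731814160939 = -0.425589378529774
dn(u+v) = (dn u·dn v − m·sn u·sn v·cn u·cn v)/D = 0.9070116157434989/0.9647731814160939 = 0.9401293829625191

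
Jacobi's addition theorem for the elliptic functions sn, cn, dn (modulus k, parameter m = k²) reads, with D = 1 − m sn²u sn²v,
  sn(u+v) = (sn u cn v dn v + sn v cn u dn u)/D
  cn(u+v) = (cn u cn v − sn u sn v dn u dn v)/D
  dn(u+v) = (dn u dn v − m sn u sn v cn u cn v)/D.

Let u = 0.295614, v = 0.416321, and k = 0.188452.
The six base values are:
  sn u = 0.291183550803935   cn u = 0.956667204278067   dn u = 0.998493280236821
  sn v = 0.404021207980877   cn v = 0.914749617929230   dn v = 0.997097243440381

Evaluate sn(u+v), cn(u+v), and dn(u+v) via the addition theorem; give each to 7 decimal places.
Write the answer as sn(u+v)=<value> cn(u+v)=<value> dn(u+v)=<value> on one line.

sn(u+v)=0.6518387 cn(u+v)=0.7583576 dn(u+v)=0.9924264

m = k² = 0.035514156304
D = 1 − m·sn²u·sn²v = 0.9995084773870567
sn(u+v) = (sn u·cn v·dn v + sn v·cn u·dn u)/D = 0.6515183349538738/0.9995084773870567 = 0.6518387284288888
cn(u+v) = (cn u·cn v − sn u·sn v·dn u·dn v)/D = 0.7579848650121745/0.9995084773870567 = 0.7583576149286096
dn(u+v) = (dn u·dn v − m·sn u·sn v·cn u·cn v)/D = 0.9919386494927874/0.9995084773870567 = 0.9924264495344166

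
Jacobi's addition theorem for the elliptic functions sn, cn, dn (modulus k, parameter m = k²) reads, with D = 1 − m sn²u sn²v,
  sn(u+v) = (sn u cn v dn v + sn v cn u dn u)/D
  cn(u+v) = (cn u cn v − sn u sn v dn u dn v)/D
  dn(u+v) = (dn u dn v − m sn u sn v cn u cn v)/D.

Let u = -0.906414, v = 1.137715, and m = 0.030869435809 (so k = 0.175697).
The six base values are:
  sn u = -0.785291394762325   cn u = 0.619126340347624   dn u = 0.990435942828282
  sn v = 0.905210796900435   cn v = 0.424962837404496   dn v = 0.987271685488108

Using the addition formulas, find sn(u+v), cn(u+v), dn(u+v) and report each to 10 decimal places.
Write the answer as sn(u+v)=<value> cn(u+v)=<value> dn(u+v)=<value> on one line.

sn(u+v)=0.2291827635 cn(u+v)=0.9733834090 dn(u+v)=0.9991889666

m = k² = 0.030869435809
D = 1 − m·sn²u·sn²v = 0.9844012492086939
sn(u+v) = (sn u·cn v·dn v + sn v·cn u·dn u)/D = 0.2256077986561649/0.9844012492086939 = 0.2291827634691836
cn(u+v) = (cn u·cn v − sn u·sn v·dn u·dn v)/D = 0.9581998437847693/0.9844012492086939 = 0.9733834090062498
dn(u+v) = (dn u·dn v − m·sn u·sn v·cn u·cn v)/D = 0.9836028668986906/0.9844012492086939 = 0.9991889665818232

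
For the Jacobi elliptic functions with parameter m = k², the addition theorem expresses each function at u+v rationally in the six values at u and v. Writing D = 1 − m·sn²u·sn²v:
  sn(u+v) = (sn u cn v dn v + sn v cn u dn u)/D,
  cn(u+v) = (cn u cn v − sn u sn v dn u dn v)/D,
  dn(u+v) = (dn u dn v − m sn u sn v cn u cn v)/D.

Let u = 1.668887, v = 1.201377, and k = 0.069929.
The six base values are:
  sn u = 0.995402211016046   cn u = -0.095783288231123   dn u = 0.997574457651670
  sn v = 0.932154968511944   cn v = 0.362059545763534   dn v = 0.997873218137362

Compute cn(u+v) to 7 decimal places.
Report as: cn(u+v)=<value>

cn(u+v)=-0.9623809

m = k² = 0.004890065041
D = 1 − m·sn²u·sn²v = 0.9957899420359568
cn(u+v) = (cn u·cn v − sn u·sn v·dn u·dn v)/D = -0.9583291959558065/0.9957899420359568 = -0.9623808752239861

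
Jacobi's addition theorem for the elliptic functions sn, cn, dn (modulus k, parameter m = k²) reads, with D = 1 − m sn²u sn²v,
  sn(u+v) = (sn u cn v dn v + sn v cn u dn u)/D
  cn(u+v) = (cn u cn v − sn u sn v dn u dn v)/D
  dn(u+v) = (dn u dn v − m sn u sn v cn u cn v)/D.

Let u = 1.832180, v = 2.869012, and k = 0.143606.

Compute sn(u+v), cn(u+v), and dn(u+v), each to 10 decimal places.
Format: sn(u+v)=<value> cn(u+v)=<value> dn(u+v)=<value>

sn u = 0.9687588331498994, cn u = -0.2480046838147325, dn u = 0.9902755890075458
sn v = 0.2848852727270523, cn v = -0.9585616210673329, dn v = 0.999162784982363
m = k² = 0.020622683236
D = 1 − m·sn²u·sn²v = 0.9984292158170625
sn(u+v) = (sn u·cn v·dn v + sn v·cn u·dn u)/D = -0.9978034113963557/0.9984292158170625 = -0.9993732110290916
cn(u+v) = (cn u·cn v − sn u·sn v·dn u·dn v)/D = -0.03534474788238475/0.9984292158170625 = -0.03540035419883066
dn(u+v) = (dn u·dn v − m·sn u·sn v·cn u·cn v)/D = 0.9880934750106097/0.9984292158170625 = 0.9896479984332244

sn(u+v)=-0.9993732110 cn(u+v)=-0.0354003542 dn(u+v)=0.9896479984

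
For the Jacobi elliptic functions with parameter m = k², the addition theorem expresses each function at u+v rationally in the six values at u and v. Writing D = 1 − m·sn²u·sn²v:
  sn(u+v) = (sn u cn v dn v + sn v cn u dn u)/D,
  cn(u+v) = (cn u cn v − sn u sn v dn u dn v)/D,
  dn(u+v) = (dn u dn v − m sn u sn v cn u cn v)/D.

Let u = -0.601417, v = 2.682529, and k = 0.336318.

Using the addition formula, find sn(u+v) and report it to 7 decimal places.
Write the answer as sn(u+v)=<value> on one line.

sn u = -0.5626669046562763, cn u = 0.8266837088055654, dn u = 0.9819318264177149
sn v = 0.5235628256474182, cn v = -0.8519870700897351, dn v = 0.9843752155388799
m = k² = 0.113109797124
D = 1 − m·sn²u·sn²v = 0.9901838638875233
sn(u+v) = (sn u·cn v·dn v + sn v·cn u·dn u)/D = 0.896895217465461/0.9901838638875233 = 0.9057865414451359

sn(u+v)=0.9057865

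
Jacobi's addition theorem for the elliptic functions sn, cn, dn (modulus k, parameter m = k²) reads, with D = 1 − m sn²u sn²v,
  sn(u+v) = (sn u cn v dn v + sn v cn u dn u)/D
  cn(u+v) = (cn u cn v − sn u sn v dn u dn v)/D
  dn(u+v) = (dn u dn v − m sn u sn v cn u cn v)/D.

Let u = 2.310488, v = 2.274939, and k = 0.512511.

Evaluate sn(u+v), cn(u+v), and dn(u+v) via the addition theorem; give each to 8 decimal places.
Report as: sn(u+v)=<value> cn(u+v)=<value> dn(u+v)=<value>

sn(u+v)=-0.91007174 cn(u+v)=-0.41445075 dn(u+v)=0.88456245

sn u = 0.8582672836157063, cn u = -0.5132029519351158, dn u = 0.8980607610458048
sn v = 0.8741761648320296, cn v = -0.4856089299421544, dn v = 0.8940210783917909
m = k² = 0.262667525121
D = 1 − m·sn²u·sn²v = 0.852140436495092
sn(u+v) = (sn u·cn v·dn v + sn v·cn u·dn u)/D = -0.7755089321487019/0.852140436495092 = -0.9100717427967855
cn(u+v) = (cn u·cn v − sn u·sn v·dn u·dn v)/D = -0.353170241763977/0.852140436495092 = -0.4144507485369298
dn(u+v) = (dn u·dn v − m·sn u·sn v·cn u·cn v)/D = 0.7537714303957754/0.852140436495092 = 0.8845624478238416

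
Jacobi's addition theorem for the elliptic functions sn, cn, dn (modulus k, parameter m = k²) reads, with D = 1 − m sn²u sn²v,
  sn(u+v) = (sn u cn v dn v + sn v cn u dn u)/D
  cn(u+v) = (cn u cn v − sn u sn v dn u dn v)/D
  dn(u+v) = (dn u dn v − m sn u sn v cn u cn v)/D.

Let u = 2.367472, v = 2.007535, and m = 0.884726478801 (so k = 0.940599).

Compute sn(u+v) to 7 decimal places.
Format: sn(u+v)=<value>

sn u = 0.9987987761405135, cn u = 0.04900004877765319, dn u = 0.342633556009597
sn v = 0.9842858455564596, cn v = 0.1765824856468087, dn v = 0.3779689254847003
m = k² = 0.884726478801
D = 1 − m·sn²u·sn²v = 0.1449185046481422
sn(u+v) = (sn u·cn v·dn v + sn v·cn u·dn u)/D = 0.08318775450531891/0.1449185046481422 = 0.5740312785264814

sn(u+v)=0.5740313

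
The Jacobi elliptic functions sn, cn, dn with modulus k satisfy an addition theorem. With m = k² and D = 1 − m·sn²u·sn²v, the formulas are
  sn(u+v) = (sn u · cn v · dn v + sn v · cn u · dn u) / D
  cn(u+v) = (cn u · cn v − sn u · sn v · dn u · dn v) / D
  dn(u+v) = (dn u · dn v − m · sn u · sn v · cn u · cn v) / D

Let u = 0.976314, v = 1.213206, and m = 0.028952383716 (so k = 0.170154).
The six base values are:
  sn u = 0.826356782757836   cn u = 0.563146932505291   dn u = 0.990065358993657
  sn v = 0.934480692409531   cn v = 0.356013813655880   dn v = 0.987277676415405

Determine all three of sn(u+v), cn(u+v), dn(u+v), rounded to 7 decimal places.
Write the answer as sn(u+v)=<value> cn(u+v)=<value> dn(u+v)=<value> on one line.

sn(u+v)=0.8257294 cn(u+v)=-0.5640664 dn(u+v)=0.9900805

m = k² = 0.028952383716
D = 1 − m·sn²u·sn²v = 0.982735254383617
sn(u+v) = (sn u·cn v·dn v + sn v·cn u·dn u)/D = 0.8114734241668529/0.982735254383617 = 0.8257294327716151
cn(u+v) = (cn u·cn v − sn u·sn v·dn u·dn v)/D = -0.5543279373072903/0.982735254383617 = -0.5640664002177995
dn(u+v) = (dn u·dn v − m·sn u·sn v·cn u·cn v)/D = 0.9729870248813953/0.982735254383617 = 0.9900805130794499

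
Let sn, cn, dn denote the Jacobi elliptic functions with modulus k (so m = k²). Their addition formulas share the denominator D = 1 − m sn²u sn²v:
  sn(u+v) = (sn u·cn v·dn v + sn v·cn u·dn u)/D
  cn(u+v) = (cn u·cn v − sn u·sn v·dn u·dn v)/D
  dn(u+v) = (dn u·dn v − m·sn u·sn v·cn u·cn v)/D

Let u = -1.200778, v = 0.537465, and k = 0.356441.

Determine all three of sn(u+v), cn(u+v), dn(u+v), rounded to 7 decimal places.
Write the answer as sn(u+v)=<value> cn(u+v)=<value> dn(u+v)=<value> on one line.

sn(u+v)=-0.6112705 cn(u+v)=0.7914217 dn(u+v)=0.9759751

sn u = -0.9220516011090012, cn u = 0.3870669772692154, dn u = 0.9444493526925153
sn v = 0.5092960254885257, cn v = 0.8605914003878908, dn v = 0.9833846716456211
m = k² = 0.127050186481
D = 1 − m·sn²u·sn²v = 0.9719826965807463
sn(u+v) = (sn u·cn v·dn v + sn v·cn u·dn u)/D = -0.5941443736911195/0.9719826965807463 = -0.6112705254745877
cn(u+v) = (cn u·cn v − sn u·sn v·dn u·dn v)/D = 0.7692482210987338/0.9719826965807463 = 0.7914217236631943
dn(u+v) = (dn u·dn v − m·sn u·sn v·cn u·cn v)/D = 0.9486309551528255/0.9719826965807463 = 0.9759751469752827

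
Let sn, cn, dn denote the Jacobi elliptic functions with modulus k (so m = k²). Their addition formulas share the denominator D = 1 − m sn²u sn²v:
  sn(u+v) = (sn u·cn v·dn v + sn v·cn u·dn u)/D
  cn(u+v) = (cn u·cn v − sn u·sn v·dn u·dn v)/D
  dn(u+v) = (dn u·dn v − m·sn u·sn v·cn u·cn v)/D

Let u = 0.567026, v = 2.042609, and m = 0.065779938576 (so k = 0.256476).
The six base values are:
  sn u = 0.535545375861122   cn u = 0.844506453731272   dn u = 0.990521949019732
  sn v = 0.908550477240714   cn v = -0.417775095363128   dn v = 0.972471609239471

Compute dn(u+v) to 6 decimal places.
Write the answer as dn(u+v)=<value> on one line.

dn(u+v)=0.989964

m = k² = 0.065779938576
D = 1 − m·sn²u·sn²v = 0.9844265751022916
dn(u+v) = (dn u·dn v − m·sn u·sn v·cn u·cn v)/D = 0.9745468234291354/0.9844265751022916 = 0.989963952697915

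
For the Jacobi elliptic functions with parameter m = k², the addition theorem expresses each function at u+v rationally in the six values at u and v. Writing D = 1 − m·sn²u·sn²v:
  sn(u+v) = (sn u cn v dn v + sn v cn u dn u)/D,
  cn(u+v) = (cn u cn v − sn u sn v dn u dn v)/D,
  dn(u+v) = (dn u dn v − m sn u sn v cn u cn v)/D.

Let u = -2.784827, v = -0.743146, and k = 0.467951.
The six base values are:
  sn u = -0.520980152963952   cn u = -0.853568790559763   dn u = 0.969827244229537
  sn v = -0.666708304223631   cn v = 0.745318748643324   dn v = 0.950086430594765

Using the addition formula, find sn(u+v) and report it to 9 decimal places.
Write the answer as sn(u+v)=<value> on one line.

sn(u+v)=0.187961358

m = k² = 0.218978138401
D = 1 − m·sn²u·sn²v = 0.9735810929861716
sn(u+v) = (sn u·cn v·dn v + sn v·cn u·dn u)/D = 0.1829956242002824/0.9735810929861716 = 0.1879613578351214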